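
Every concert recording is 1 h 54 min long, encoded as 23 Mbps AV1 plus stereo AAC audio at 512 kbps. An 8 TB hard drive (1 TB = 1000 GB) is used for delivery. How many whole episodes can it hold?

397

1 h 54 min = 114 min = 6840 s
Audio: 512 kbps = 0.512 Mbps.
Total bitrate: 23.512 Mbps.
Per item: 23.512 Mbps × 6840 s = 160,822 Mb = 20,103 MB.
Capacity: 8 TB = 64,000,000 Mb; 397.96 items → 397 complete.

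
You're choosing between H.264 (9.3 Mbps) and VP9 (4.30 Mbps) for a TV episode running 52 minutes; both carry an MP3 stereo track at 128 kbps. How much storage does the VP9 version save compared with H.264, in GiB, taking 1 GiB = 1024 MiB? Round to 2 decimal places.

1.82 GiB

52 min = 3120 s
Audio: 128 kbps = 0.128 Mbps.
H.264: 9.428 Mbps × 3120 s = 29415.4 Mb = 3.424 GiB.
VP9: 4.428 Mbps × 3120 s = 13815.4 Mb = 1.608 GiB.
Saving: 3.424 − 1.608 = 1.816 GiB.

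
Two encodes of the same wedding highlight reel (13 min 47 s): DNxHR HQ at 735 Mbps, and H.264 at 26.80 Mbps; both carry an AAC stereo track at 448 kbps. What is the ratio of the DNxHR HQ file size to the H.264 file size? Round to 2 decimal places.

26.99

13 min 47 s = 827 s
Audio: 448 kbps = 0.448 Mbps.
DNxHR HQ: 735.448 Mbps × 827 s = 608215.5 Mb = 76.027 GB.
H.264: 27.248 Mbps × 827 s = 22534.1 Mb = 2.817 GB.
Ratio: 76.027 / 2.817 = 26.991.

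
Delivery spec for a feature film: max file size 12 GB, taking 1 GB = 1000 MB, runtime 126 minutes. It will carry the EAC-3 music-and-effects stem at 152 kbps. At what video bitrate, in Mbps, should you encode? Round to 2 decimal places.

Budget: 12 GB = 96000.0 Mb.
126 min = 7560 s
Total bitrate budget: 96000.0 Mb / 7560 s = 12.698 Mbps.
Audio: 152 kbps = 0.152 Mbps.
Video: 12.698 − 0.152 = 12.546 Mbps.

12.55 Mbps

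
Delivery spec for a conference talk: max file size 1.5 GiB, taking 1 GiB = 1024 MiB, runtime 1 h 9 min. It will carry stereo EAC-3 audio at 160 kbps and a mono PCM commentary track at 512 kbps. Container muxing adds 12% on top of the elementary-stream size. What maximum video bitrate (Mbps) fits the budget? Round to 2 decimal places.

2.11 Mbps

Budget: 1.5 GiB = 12884.9 Mb.
Stream payload after overhead: 12884.9 / 1.12 = 11504.4 Mb.
1 h 9 min = 69 min = 4140 s
Total bitrate budget: 11504.4 Mb / 4140 s = 2.779 Mbps.
Audio total: 160 + 512 = 672 kbps = 0.672 Mbps.
Video: 2.779 − 0.672 = 2.107 Mbps.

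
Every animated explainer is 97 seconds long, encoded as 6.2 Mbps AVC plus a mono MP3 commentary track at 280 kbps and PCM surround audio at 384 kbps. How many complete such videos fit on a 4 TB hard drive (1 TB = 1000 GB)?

Audio total: 280 + 384 = 664 kbps = 0.664 Mbps.
Total bitrate: 6.864 Mbps.
Per item: 6.864 Mbps × 97 s = 665.8 Mb = 83.23 MB.
Capacity: 4 TB = 32,000,000 Mb; 48061.90 items → 48061 complete.

48061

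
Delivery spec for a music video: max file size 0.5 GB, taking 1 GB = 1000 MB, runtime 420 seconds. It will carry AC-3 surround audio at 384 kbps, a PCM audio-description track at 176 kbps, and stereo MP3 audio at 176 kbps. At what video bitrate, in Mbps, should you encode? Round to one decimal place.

Budget: 0.5 GB = 4000.0 Mb.
Total bitrate budget: 4000.0 Mb / 420 s = 9.524 Mbps.
Audio total: 384 + 176 + 176 = 736 kbps = 0.736 Mbps.
Video: 9.524 − 0.736 = 8.788 Mbps.

8.8 Mbps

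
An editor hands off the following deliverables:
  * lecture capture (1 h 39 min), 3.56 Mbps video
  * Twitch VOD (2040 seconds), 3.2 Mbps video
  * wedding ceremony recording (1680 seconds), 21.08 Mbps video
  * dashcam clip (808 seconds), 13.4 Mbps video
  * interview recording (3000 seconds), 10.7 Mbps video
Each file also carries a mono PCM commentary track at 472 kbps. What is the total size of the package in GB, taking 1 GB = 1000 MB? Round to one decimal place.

Audio: 472 kbps = 0.472 Mbps.
lecture capture: 4.032 Mbps × 5940 s = 23950.1 Mb
Twitch VOD: 3.672 Mbps × 2040 s = 7490.9 Mb
wedding ceremony recording: 21.552 Mbps × 1680 s = 36207.4 Mb
dashcam clip: 13.872 Mbps × 808 s = 11208.6 Mb
interview recording: 11.172 Mbps × 3000 s = 33516.0 Mb
Total: 112372.9 Mb = 14046.6 MB.
= 14.05 GB.

14.0 GB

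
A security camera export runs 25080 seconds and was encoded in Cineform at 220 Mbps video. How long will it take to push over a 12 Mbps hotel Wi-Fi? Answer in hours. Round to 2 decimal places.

127.72 hours

File: 220.000 Mbps × 25080 s = 5517600.0 Mb.
At 12 Mbps: 5517600.0 / 12 = 459800.0 s ≈ 128 hours.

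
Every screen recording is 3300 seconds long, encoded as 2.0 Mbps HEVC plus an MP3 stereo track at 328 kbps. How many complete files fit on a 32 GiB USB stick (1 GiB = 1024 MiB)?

Audio: 328 kbps = 0.328 Mbps.
Total bitrate: 2.328 Mbps.
Per item: 2.328 Mbps × 3300 s = 7,682 Mb = 960.3 MB.
Capacity: 32 GiB = 274,878 Mb; 35.78 items → 35 complete.

35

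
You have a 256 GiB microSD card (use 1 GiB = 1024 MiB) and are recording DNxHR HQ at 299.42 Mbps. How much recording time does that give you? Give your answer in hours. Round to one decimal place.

Capacity: 256 GiB = 2,199,023 Mb.
Recording time: 2,199,023 / 299.420 = 7,344 s ≈ 2.04 hours.

2.0 hours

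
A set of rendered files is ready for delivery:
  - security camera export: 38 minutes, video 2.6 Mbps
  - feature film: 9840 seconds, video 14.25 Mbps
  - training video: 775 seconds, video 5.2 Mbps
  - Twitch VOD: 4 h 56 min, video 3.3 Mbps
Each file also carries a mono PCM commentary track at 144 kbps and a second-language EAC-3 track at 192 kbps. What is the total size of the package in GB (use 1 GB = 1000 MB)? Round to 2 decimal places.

27.39 GB

Audio total: 144 + 192 = 336 kbps = 0.336 Mbps.
security camera export: 2.936 Mbps × 2280 s = 6694.1 Mb
feature film: 14.586 Mbps × 9840 s = 143526.2 Mb
training video: 5.536 Mbps × 775 s = 4290.4 Mb
Twitch VOD: 3.636 Mbps × 17760 s = 64575.4 Mb
Total: 219086.1 Mb = 27385.8 MB.
= 27.39 GB.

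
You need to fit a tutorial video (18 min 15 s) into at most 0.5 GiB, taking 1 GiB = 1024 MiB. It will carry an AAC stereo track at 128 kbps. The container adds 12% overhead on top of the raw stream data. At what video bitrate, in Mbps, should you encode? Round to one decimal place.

Budget: 0.5 GiB = 4295.0 Mb.
Stream payload after overhead: 4295.0 / 1.12 = 3834.8 Mb.
18 min 15 s = 1095 s
Total bitrate budget: 3834.8 Mb / 1095 s = 3.502 Mbps.
Audio: 128 kbps = 0.128 Mbps.
Video: 3.502 − 0.128 = 3.374 Mbps.

3.4 Mbps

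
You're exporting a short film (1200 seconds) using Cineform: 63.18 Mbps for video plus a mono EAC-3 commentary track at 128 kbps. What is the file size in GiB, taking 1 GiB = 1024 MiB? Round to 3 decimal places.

8.844 GiB

Audio: 128 kbps = 0.128 Mbps.
Total bitrate: 63.18 + 0.128 = 63.308 Mbps.
Stream data: 63.308 Mbps × 1200 s = 75969.6 Mb.
75,970 Mb = 9,496,200,000 bytes ÷ 1,073,741,824 = 8.844 GiB.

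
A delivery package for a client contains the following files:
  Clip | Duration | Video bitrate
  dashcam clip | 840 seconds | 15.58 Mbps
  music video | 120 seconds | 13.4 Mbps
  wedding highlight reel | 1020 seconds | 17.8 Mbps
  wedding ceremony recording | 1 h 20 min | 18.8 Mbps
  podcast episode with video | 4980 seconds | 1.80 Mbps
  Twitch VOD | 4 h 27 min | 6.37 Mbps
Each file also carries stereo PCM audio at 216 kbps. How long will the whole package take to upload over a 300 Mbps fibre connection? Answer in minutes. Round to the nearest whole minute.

13 minutes

Audio: 216 kbps = 0.216 Mbps.
dashcam clip: 15.796 Mbps × 840 s = 13268.6 Mb
music video: 13.616 Mbps × 120 s = 1633.9 Mb
wedding highlight reel: 18.016 Mbps × 1020 s = 18376.3 Mb
wedding ceremony recording: 19.016 Mbps × 4800 s = 91276.8 Mb
podcast episode with video: 2.016 Mbps × 4980 s = 10039.7 Mb
Twitch VOD: 6.586 Mbps × 16020 s = 105507.7 Mb
Total: 240103.1 Mb = 30012.9 MB.
At 300 Mbps: 240103.1 / 300 = 800 s ≈ 13.3 minutes.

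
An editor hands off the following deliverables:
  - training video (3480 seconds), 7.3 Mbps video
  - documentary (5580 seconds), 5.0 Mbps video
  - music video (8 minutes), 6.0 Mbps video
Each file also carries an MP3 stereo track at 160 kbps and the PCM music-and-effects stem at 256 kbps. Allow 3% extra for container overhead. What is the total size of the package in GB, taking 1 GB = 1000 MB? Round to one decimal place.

7.7 GB

Audio total: 160 + 256 = 416 kbps = 0.416 Mbps.
training video: 7.716 Mbps × 3480 s × 1.03 = 27657.2 Mb
documentary: 5.416 Mbps × 5580 s × 1.03 = 31127.9 Mb
music video: 6.416 Mbps × 480 s × 1.03 = 3172.1 Mb
Total: 61957.2 Mb = 7744.7 MB.
= 7.745 GB.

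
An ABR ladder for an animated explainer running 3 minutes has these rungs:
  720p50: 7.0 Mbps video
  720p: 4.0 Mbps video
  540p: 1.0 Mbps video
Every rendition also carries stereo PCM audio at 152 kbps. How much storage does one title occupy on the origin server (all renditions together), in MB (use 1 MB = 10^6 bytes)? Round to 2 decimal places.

280.26 MB

3 min = 180 s
Audio: 152 kbps = 0.152 Mbps.
Sum of rendition bitrates: (7.0+0.152) + (4.0+0.152) + (1.0+0.152) = 12.456 Mbps.
× 180 s = 2,242 Mb = 280.3 MB = 280.3 MB.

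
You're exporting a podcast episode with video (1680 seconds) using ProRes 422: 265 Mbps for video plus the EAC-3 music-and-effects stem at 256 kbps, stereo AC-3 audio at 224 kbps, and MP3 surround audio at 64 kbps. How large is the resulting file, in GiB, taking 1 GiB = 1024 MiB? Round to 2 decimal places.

51.93 GiB

Audio total: 256 + 224 + 64 = 544 kbps = 0.544 Mbps.
Total bitrate: 265 + 0.544 = 265.544 Mbps.
Stream data: 265.544 Mbps × 1680 s = 446113.9 Mb.
446,114 Mb = 55,764,240,000 bytes ÷ 1,073,741,824 = 51.93 GiB.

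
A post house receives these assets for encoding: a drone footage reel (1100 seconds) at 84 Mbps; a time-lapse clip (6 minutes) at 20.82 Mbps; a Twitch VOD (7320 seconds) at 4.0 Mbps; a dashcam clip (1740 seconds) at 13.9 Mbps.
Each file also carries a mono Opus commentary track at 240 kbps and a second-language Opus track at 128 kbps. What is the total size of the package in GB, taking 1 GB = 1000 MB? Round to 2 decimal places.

19.65 GB

Audio total: 240 + 128 = 368 kbps = 0.368 Mbps.
drone footage reel: 84.368 Mbps × 1100 s = 92804.8 Mb
time-lapse clip: 21.188 Mbps × 360 s = 7627.7 Mb
Twitch VOD: 4.368 Mbps × 7320 s = 31973.8 Mb
dashcam clip: 14.268 Mbps × 1740 s = 24826.3 Mb
Total: 157232.6 Mb = 19654.1 MB.
= 19.65 GB.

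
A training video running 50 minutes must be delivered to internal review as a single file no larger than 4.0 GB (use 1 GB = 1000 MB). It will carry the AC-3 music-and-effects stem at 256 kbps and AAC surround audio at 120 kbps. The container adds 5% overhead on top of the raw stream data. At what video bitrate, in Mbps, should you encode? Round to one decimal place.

9.8 Mbps

Budget: 4.0 GB = 32000.0 Mb.
Stream payload after overhead: 32000.0 / 1.05 = 30476.2 Mb.
50 min = 3000 s
Total bitrate budget: 30476.2 Mb / 3000 s = 10.159 Mbps.
Audio total: 256 + 120 = 376 kbps = 0.376 Mbps.
Video: 10.159 − 0.376 = 9.783 Mbps.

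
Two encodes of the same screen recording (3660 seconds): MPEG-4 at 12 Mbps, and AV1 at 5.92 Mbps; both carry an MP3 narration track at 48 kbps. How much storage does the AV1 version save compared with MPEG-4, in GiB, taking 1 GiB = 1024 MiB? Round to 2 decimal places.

Audio: 48 kbps = 0.048 Mbps.
MPEG-4: 12.048 Mbps × 3660 s = 44095.7 Mb = 5.133 GiB.
AV1: 5.968 Mbps × 3660 s = 21842.9 Mb = 2.543 GiB.
Saving: 5.133 − 2.543 = 2.591 GiB.

2.59 GiB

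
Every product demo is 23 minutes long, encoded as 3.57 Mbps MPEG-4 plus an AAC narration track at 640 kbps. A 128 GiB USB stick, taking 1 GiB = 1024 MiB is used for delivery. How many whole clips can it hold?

23 min = 1380 s
Audio: 640 kbps = 0.640 Mbps.
Total bitrate: 4.210 Mbps.
Per item: 4.210 Mbps × 1380 s = 5,810 Mb = 726.2 MB.
Capacity: 128 GiB = 1,099,512 Mb; 189.25 items → 189 complete.

189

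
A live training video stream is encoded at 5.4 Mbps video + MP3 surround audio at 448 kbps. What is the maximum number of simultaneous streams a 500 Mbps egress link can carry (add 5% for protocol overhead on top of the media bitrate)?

Audio: 448 kbps = 0.448 Mbps.
Per-viewer media rate: 5.848 Mbps.
On the wire with 5% overhead: 6.140 Mbps.
500 Mbps = 500.0 Mbps; 500.0 / 6.140 = 81.43 → 81 viewers.

81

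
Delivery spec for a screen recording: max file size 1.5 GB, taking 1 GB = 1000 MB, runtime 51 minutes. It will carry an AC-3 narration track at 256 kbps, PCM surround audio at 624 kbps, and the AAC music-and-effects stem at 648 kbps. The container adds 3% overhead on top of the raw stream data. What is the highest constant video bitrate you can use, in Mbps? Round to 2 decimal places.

2.28 Mbps

Budget: 1.5 GB = 12000.0 Mb.
Stream payload after overhead: 12000.0 / 1.03 = 11650.5 Mb.
51 min = 3060 s
Total bitrate budget: 11650.5 Mb / 3060 s = 3.807 Mbps.
Audio total: 256 + 624 + 648 = 1528 kbps = 1.528 Mbps.
Video: 3.807 − 1.528 = 2.279 Mbps.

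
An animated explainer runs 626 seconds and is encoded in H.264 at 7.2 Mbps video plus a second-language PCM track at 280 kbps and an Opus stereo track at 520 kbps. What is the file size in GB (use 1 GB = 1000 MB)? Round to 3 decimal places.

Audio total: 280 + 520 = 800 kbps = 0.800 Mbps.
Total bitrate: 7.2 + 0.800 = 8.000 Mbps.
Stream data: 8.000 Mbps × 626 s = 5008.0 Mb.
5,008 Mb ÷ 8 = 626.0 MB → 0.626 GB.

0.626 GB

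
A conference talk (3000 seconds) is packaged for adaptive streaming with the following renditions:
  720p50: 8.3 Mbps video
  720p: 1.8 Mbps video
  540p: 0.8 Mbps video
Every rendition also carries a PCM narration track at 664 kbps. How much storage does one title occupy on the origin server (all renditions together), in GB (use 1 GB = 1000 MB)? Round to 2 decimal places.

4.83 GB

Audio: 664 kbps = 0.664 Mbps.
Sum of rendition bitrates: (8.3+0.664) + (1.8+0.664) + (0.8+0.664) = 12.892 Mbps.
× 3000 s = 38,676 Mb = 4,834 MB = 4.835 GB.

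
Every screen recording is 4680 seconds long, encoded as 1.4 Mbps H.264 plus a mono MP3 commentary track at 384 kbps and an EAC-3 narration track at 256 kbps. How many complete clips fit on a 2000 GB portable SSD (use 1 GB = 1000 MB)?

Audio total: 384 + 256 = 640 kbps = 0.640 Mbps.
Total bitrate: 2.040 Mbps.
Per item: 2.040 Mbps × 4680 s = 9,547 Mb = 1,193 MB.
Capacity: 2000 GB = 16,000,000 Mb; 1675.88 items → 1675 complete.

1675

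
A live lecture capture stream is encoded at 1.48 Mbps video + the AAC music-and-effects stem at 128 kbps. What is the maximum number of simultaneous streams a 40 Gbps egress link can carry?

24875

Audio: 128 kbps = 0.128 Mbps.
Per-viewer media rate: 1.608 Mbps.
40 Gbps = 40,000 Mbps; 40,000 / 1.608 = 24875.62 → 24875 viewers.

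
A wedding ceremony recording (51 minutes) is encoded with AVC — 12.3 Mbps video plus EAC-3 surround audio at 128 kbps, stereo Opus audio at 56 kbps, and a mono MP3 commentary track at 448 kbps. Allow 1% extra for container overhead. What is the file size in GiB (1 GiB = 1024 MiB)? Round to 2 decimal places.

51 min = 3060 s
Audio total: 128 + 56 + 448 = 632 kbps = 0.632 Mbps.
Total bitrate: 12.3 + 0.632 = 12.932 Mbps.
Stream data: 12.932 Mbps × 3060 s = 39571.9 Mb.
With 1% container overhead: ×1.01.
39,968 Mb = 4,995,954,900 bytes ÷ 1,073,741,824 = 4.653 GiB.

4.65 GiB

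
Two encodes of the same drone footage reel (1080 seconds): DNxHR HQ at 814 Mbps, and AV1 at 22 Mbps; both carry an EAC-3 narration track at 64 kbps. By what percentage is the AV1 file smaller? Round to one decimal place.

97.3%

Audio: 64 kbps = 0.064 Mbps.
DNxHR HQ: 814.064 Mbps × 1080 s = 879189.1 Mb = 109.899 GB.
AV1: 22.064 Mbps × 1080 s = 23829.1 Mb = 2.979 GB.
Reduction: (1 − 2.979/109.899) × 100 = 97.29%.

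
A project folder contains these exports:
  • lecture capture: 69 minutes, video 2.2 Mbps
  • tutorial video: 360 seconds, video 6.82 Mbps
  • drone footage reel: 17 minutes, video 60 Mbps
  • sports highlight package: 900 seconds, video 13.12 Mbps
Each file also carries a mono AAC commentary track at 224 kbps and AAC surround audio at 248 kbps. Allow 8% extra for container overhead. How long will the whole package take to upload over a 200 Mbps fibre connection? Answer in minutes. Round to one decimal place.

Audio total: 224 + 248 = 472 kbps = 0.472 Mbps.
lecture capture: 2.672 Mbps × 4140 s × 1.08 = 11947.0 Mb
tutorial video: 7.292 Mbps × 360 s × 1.08 = 2835.1 Mb
drone footage reel: 60.472 Mbps × 1020 s × 1.08 = 66616.0 Mb
sports highlight package: 13.592 Mbps × 900 s × 1.08 = 13211.4 Mb
Total: 94609.6 Mb = 11826.2 MB.
At 200 Mbps: 94609.6 / 200 = 473 s ≈ 7.88 minutes.

7.9 minutes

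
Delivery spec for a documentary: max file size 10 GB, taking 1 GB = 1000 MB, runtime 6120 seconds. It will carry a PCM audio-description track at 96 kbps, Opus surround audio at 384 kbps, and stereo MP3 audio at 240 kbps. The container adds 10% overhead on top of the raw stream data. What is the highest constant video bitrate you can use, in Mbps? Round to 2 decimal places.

11.16 Mbps

Budget: 10 GB = 80000.0 Mb.
Stream payload after overhead: 80000.0 / 1.10 = 72727.3 Mb.
Total bitrate budget: 72727.3 Mb / 6120 s = 11.884 Mbps.
Audio total: 96 + 384 + 240 = 720 kbps = 0.720 Mbps.
Video: 11.884 − 0.720 = 11.164 Mbps.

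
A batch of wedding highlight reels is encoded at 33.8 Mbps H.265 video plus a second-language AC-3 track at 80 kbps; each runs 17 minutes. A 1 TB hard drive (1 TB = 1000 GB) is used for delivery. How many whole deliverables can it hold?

231

17 min = 1020 s
Audio: 80 kbps = 0.080 Mbps.
Total bitrate: 33.880 Mbps.
Per item: 33.880 Mbps × 1020 s = 34,558 Mb = 4,320 MB.
Capacity: 1 TB = 8,000,000 Mb; 231.50 items → 231 complete.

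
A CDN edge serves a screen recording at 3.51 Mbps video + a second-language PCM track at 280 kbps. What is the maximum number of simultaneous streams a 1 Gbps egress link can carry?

263

Audio: 280 kbps = 0.280 Mbps.
Per-viewer media rate: 3.790 Mbps.
1 Gbps = 1,000 Mbps; 1,000 / 3.790 = 263.85 → 263 viewers.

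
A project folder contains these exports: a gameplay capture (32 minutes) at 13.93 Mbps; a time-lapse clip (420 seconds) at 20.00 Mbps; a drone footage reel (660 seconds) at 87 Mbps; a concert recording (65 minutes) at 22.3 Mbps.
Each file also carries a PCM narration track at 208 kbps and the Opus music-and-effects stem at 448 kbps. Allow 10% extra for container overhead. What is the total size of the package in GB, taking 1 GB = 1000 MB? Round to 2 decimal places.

25.31 GB

Audio total: 208 + 448 = 656 kbps = 0.656 Mbps.
gameplay capture: 14.586 Mbps × 1920 s × 1.10 = 30805.6 Mb
time-lapse clip: 20.656 Mbps × 420 s × 1.10 = 9543.1 Mb
drone footage reel: 87.656 Mbps × 660 s × 1.10 = 63638.3 Mb
concert recording: 22.956 Mbps × 3900 s × 1.10 = 98481.2 Mb
Total: 202468.2 Mb = 25308.5 MB.
= 25.31 GB.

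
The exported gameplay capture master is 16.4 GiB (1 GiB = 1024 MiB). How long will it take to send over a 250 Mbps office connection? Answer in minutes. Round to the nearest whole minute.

File: 16.4 GiB = 140874.9 Mb.
At 250 Mbps: 140874.9 / 250 = 563.5 s ≈ 9.39 minutes.

9 minutes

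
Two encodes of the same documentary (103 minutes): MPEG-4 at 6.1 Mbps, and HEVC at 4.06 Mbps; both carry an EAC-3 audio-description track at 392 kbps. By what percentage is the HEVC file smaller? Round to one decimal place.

31.4%

103 min = 6180 s
Audio: 392 kbps = 0.392 Mbps.
MPEG-4: 6.492 Mbps × 6180 s = 40120.6 Mb = 4.671 GiB.
HEVC: 4.452 Mbps × 6180 s = 27513.4 Mb = 3.203 GiB.
Reduction: (1 − 3.203/4.671) × 100 = 31.42%.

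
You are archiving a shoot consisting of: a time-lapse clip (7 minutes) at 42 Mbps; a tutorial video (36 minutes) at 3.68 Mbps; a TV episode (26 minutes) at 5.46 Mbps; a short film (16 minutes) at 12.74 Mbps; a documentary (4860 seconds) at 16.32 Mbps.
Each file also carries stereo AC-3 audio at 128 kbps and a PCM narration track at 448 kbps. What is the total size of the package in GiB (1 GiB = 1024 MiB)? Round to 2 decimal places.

Audio total: 128 + 448 = 576 kbps = 0.576 Mbps.
time-lapse clip: 42.576 Mbps × 420 s = 17881.9 Mb
tutorial video: 4.256 Mbps × 2160 s = 9193.0 Mb
TV episode: 6.036 Mbps × 1560 s = 9416.2 Mb
short film: 13.316 Mbps × 960 s = 12783.4 Mb
documentary: 16.896 Mbps × 4860 s = 82114.6 Mb
Total: 131389.0 Mb = 16423.6 MB.
= 15.30 GiB.

15.30 GiB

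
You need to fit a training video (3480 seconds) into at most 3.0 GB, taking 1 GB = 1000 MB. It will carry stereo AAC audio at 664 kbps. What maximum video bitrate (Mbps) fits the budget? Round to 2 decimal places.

6.23 Mbps

Budget: 3.0 GB = 24000.0 Mb.
Total bitrate budget: 24000.0 Mb / 3480 s = 6.897 Mbps.
Audio: 664 kbps = 0.664 Mbps.
Video: 6.897 − 0.664 = 6.233 Mbps.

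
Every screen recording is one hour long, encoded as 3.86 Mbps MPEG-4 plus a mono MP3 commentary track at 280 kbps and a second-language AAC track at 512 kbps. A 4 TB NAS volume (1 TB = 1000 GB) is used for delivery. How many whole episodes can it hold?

1 h = 3600 s
Audio total: 280 + 512 = 792 kbps = 0.792 Mbps.
Total bitrate: 4.652 Mbps.
Per item: 4.652 Mbps × 3600 s = 16,747 Mb = 2,093 MB.
Capacity: 4 TB = 32,000,000 Mb; 1910.77 items → 1910 complete.

1910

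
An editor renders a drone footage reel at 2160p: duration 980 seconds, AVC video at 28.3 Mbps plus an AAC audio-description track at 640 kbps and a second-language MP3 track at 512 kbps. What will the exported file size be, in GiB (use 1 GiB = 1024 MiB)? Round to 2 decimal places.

Audio total: 640 + 512 = 1152 kbps = 1.152 Mbps.
Total bitrate: 28.3 + 1.152 = 29.452 Mbps.
Stream data: 29.452 Mbps × 980 s = 28863.0 Mb.
28,863 Mb = 3,607,870,000 bytes ÷ 1,073,741,824 = 3.360 GiB.

3.36 GiB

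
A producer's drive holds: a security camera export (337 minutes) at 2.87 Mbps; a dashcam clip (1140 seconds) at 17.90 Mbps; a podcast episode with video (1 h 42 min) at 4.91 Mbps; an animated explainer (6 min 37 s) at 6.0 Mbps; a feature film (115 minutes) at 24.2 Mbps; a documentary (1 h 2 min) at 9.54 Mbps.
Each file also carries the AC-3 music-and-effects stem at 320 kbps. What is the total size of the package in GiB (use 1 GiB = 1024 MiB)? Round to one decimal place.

Audio: 320 kbps = 0.320 Mbps.
security camera export: 3.190 Mbps × 20220 s = 64501.8 Mb
dashcam clip: 18.220 Mbps × 1140 s = 20770.8 Mb
podcast episode with video: 5.230 Mbps × 6120 s = 32007.6 Mb
animated explainer: 6.320 Mbps × 397 s = 2509.0 Mb
feature film: 24.520 Mbps × 6900 s = 169188.0 Mb
documentary: 9.860 Mbps × 3720 s = 36679.2 Mb
Total: 325656.4 Mb = 40707.1 MB.
= 37.91 GiB.

37.9 GiB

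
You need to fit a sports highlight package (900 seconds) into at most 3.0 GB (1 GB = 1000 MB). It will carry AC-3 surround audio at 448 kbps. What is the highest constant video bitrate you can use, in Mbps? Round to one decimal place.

26.2 Mbps

Budget: 3.0 GB = 24000.0 Mb.
Total bitrate budget: 24000.0 Mb / 900 s = 26.667 Mbps.
Audio: 448 kbps = 0.448 Mbps.
Video: 26.667 − 0.448 = 26.219 Mbps.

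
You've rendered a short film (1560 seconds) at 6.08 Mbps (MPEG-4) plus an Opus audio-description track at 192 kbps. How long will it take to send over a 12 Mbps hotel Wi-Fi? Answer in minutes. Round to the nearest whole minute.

Audio: 192 kbps = 0.192 Mbps.
Total bitrate: 6.272 Mbps.
File: 6.272 Mbps × 1560 s = 9784.3 Mb.
At 12 Mbps: 9784.3 / 12 = 815.4 s ≈ 13.6 minutes.

14 minutes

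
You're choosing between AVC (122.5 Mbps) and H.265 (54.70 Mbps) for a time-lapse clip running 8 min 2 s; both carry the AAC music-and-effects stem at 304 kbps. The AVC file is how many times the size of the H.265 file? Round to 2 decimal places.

2.23

8 min 2 s = 482 s
Audio: 304 kbps = 0.304 Mbps.
AVC: 122.804 Mbps × 482 s = 59191.5 Mb = 6.891 GiB.
H.265: 55.004 Mbps × 482 s = 26511.9 Mb = 3.086 GiB.
Ratio: 6.891 / 3.086 = 2.233.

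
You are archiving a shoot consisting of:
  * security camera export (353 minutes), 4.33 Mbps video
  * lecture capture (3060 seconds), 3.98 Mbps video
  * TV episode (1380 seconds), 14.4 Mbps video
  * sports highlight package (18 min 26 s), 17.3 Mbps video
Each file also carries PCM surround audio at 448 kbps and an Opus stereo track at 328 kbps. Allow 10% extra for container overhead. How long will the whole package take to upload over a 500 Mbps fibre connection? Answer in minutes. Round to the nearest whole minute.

Audio total: 448 + 328 = 776 kbps = 0.776 Mbps.
security camera export: 5.106 Mbps × 21180 s × 1.10 = 118959.6 Mb
lecture capture: 4.756 Mbps × 3060 s × 1.10 = 16008.7 Mb
TV episode: 15.176 Mbps × 1380 s × 1.10 = 23037.2 Mb
sports highlight package: 18.076 Mbps × 1106 s × 1.10 = 21991.3 Mb
Total: 179996.7 Mb = 22499.6 MB.
At 500 Mbps: 179996.7 / 500 = 360 s ≈ 6 minutes.

6 minutes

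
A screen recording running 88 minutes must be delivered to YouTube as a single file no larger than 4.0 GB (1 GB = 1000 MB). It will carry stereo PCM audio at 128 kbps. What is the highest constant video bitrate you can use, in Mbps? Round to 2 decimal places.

Budget: 4.0 GB = 32000.0 Mb.
88 min = 5280 s
Total bitrate budget: 32000.0 Mb / 5280 s = 6.061 Mbps.
Audio: 128 kbps = 0.128 Mbps.
Video: 6.061 − 0.128 = 5.933 Mbps.

5.93 Mbps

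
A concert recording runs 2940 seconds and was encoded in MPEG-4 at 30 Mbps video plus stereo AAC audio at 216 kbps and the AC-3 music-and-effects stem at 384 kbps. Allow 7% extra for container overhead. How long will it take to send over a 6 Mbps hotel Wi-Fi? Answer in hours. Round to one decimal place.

4.5 hours

Audio total: 216 + 384 = 600 kbps = 0.600 Mbps.
Total bitrate: 30.600 Mbps.
File: 30.600 Mbps × 2940 s = 89964.0 Mb.
With 7% container overhead: ×1.07. → 96261.5 Mb.
At 6 Mbps: 96261.5 / 6 = 16043.6 s ≈ 4.46 hours.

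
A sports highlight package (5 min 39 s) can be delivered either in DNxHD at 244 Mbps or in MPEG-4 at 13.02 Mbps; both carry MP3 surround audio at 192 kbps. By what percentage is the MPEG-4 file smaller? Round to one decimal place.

5 min 39 s = 339 s
Audio: 192 kbps = 0.192 Mbps.
DNxHD: 244.192 Mbps × 339 s = 82781.1 Mb = 10.348 GB.
MPEG-4: 13.212 Mbps × 339 s = 4478.9 Mb = 0.560 GB.
Reduction: (1 − 0.560/10.348) × 100 = 94.59%.

94.6%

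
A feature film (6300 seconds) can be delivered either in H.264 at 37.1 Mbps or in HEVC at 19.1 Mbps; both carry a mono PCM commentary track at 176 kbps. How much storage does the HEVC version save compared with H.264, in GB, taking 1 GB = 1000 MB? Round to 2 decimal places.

Audio: 176 kbps = 0.176 Mbps.
H.264: 37.276 Mbps × 6300 s = 234838.8 Mb = 29.355 GB.
HEVC: 19.276 Mbps × 6300 s = 121438.8 Mb = 15.180 GB.
Saving: 29.355 − 15.180 = 14.175 GB.

14.18 GB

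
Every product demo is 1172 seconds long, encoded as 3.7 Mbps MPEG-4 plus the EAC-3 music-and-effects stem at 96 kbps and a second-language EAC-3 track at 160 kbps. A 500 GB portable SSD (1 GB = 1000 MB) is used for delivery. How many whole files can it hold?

Audio total: 96 + 160 = 256 kbps = 0.256 Mbps.
Total bitrate: 3.956 Mbps.
Per item: 3.956 Mbps × 1172 s = 4,636 Mb = 579.6 MB.
Capacity: 500 GB = 4,000,000 Mb; 862.73 items → 862 complete.

862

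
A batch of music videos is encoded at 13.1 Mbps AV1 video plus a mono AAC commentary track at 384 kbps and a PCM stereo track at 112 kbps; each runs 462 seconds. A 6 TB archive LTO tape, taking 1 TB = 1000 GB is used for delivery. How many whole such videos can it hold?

Audio total: 384 + 112 = 496 kbps = 0.496 Mbps.
Total bitrate: 13.596 Mbps.
Per item: 13.596 Mbps × 462 s = 6,281 Mb = 785.2 MB.
Capacity: 6 TB = 48,000,000 Mb; 7641.67 items → 7641 complete.

7641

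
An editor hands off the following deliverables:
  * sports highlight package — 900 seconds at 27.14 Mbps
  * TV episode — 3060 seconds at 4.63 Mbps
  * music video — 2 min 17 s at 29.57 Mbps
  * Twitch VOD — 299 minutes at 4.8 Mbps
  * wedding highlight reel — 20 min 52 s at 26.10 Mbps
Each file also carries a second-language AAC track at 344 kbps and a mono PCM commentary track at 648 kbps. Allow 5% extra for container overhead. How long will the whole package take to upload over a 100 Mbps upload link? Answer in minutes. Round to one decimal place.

Audio total: 344 + 648 = 992 kbps = 0.992 Mbps.
sports highlight package: 28.132 Mbps × 900 s × 1.05 = 26584.7 Mb
TV episode: 5.622 Mbps × 3060 s × 1.05 = 18063.5 Mb
music video: 30.562 Mbps × 137 s × 1.05 = 4396.3 Mb
Twitch VOD: 5.792 Mbps × 17940 s × 1.05 = 109103.9 Mb
wedding highlight reel: 27.092 Mbps × 1252 s × 1.05 = 35615.1 Mb
Total: 193763.6 Mb = 24220.5 MB.
At 100 Mbps: 193763.6 / 100 = 1938 s ≈ 32.3 minutes.

32.3 minutes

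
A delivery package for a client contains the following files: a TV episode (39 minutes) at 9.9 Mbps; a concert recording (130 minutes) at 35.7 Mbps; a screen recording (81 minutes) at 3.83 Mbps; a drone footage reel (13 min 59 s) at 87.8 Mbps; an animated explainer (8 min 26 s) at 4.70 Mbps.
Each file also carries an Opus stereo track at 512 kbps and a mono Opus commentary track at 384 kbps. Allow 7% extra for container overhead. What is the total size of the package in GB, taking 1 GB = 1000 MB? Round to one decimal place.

55.0 GB

Audio total: 512 + 384 = 896 kbps = 0.896 Mbps.
TV episode: 10.796 Mbps × 2340 s × 1.07 = 27031.0 Mb
concert recording: 36.596 Mbps × 7800 s × 1.07 = 305430.2 Mb
screen recording: 4.726 Mbps × 4860 s × 1.07 = 24576.1 Mb
drone footage reel: 88.696 Mbps × 839 s × 1.07 = 79625.1 Mb
animated explainer: 5.596 Mbps × 506 s × 1.07 = 3029.8 Mb
Total: 439692.2 Mb = 54961.5 MB.
= 54.96 GB.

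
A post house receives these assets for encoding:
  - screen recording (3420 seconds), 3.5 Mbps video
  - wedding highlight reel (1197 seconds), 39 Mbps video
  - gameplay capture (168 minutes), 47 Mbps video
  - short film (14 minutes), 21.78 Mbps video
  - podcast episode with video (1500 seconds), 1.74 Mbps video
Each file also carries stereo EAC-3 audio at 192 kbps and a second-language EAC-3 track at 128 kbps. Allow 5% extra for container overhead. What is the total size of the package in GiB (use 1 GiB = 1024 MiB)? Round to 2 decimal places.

Audio total: 192 + 128 = 320 kbps = 0.320 Mbps.
screen recording: 3.820 Mbps × 3420 s × 1.05 = 13717.6 Mb
wedding highlight reel: 39.320 Mbps × 1197 s × 1.05 = 49419.3 Mb
gameplay capture: 47.320 Mbps × 10080 s × 1.05 = 500834.9 Mb
short film: 22.100 Mbps × 840 s × 1.05 = 19492.2 Mb
podcast episode with video: 2.060 Mbps × 1500 s × 1.05 = 3244.5 Mb
Total: 586708.5 Mb = 73338.6 MB.
= 68.30 GiB.

68.30 GiB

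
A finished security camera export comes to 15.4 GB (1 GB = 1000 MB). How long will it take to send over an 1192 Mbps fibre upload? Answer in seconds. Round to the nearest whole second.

103 seconds

File: 15.4 GB = 123200.0 Mb.
At 1192 Mbps: 123200.0 / 1192 = 103.4 s ≈ 103 seconds.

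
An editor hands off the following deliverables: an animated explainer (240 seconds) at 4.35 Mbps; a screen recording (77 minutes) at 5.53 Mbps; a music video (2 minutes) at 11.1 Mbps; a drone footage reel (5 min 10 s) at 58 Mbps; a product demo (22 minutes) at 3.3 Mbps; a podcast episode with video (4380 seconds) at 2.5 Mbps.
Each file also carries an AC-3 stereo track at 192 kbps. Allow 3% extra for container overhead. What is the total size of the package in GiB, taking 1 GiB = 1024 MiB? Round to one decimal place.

Audio: 192 kbps = 0.192 Mbps.
animated explainer: 4.542 Mbps × 240 s × 1.03 = 1122.8 Mb
screen recording: 5.722 Mbps × 4620 s × 1.03 = 27228.7 Mb
music video: 11.292 Mbps × 120 s × 1.03 = 1395.7 Mb
drone footage reel: 58.192 Mbps × 310 s × 1.03 = 18580.7 Mb
product demo: 3.492 Mbps × 1320 s × 1.03 = 4747.7 Mb
podcast episode with video: 2.692 Mbps × 4380 s × 1.03 = 12144.7 Mb
Total: 65220.3 Mb = 8152.5 MB.
= 7.593 GiB.

7.6 GiB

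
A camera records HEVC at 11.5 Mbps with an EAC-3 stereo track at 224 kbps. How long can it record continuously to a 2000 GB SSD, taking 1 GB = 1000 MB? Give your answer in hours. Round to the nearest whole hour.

379 hours

Audio: 224 kbps = 0.224 Mbps.
Total bitrate: 11.5 + 0.224 = 11.724 Mbps.
Capacity: 2000 GB = 16,000,000 Mb.
Recording time: 16,000,000 / 11.724 = 1,364,722 s ≈ 379 hours.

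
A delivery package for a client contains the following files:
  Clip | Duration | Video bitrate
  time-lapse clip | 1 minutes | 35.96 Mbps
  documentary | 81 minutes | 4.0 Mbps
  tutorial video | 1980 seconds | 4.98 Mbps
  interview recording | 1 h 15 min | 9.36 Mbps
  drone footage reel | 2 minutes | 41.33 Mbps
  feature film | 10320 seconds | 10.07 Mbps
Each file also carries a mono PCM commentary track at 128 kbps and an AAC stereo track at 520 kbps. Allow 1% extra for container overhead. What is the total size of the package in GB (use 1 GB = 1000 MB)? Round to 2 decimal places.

Audio total: 128 + 520 = 648 kbps = 0.648 Mbps.
time-lapse clip: 36.608 Mbps × 60 s × 1.01 = 2218.4 Mb
documentary: 4.648 Mbps × 4860 s × 1.01 = 22815.2 Mb
tutorial video: 5.628 Mbps × 1980 s × 1.01 = 11254.9 Mb
interview recording: 10.008 Mbps × 4500 s × 1.01 = 45486.4 Mb
drone footage reel: 41.978 Mbps × 120 s × 1.01 = 5087.7 Mb
feature film: 10.718 Mbps × 10320 s × 1.01 = 111715.9 Mb
Total: 198578.4 Mb = 24822.3 MB.
= 24.82 GB.

24.82 GB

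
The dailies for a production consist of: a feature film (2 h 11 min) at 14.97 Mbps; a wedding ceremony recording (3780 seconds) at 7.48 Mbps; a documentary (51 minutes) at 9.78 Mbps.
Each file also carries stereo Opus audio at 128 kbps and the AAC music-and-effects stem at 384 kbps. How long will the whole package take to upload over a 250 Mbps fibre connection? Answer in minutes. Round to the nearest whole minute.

Audio total: 128 + 384 = 512 kbps = 0.512 Mbps.
feature film: 15.482 Mbps × 7860 s = 121688.5 Mb
wedding ceremony recording: 7.992 Mbps × 3780 s = 30209.8 Mb
documentary: 10.292 Mbps × 3060 s = 31493.5 Mb
Total: 183391.8 Mb = 22924.0 MB.
At 250 Mbps: 183391.8 / 250 = 734 s ≈ 12.2 minutes.

12 minutes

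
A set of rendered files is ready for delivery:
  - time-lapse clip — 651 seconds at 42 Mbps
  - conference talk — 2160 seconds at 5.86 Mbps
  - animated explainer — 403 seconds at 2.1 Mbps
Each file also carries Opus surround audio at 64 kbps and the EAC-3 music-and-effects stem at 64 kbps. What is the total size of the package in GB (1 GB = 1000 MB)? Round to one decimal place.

Audio total: 64 + 64 = 128 kbps = 0.128 Mbps.
time-lapse clip: 42.128 Mbps × 651 s = 27425.3 Mb
conference talk: 5.988 Mbps × 2160 s = 12934.1 Mb
animated explainer: 2.228 Mbps × 403 s = 897.9 Mb
Total: 41257.3 Mb = 5157.2 MB.
= 5.157 GB.

5.2 GB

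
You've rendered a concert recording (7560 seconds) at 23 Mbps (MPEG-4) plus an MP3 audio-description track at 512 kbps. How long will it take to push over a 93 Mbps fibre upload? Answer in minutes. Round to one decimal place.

Audio: 512 kbps = 0.512 Mbps.
Total bitrate: 23.512 Mbps.
File: 23.512 Mbps × 7560 s = 177750.7 Mb.
At 93 Mbps: 177750.7 / 93 = 1911.3 s ≈ 31.9 minutes.

31.9 minutes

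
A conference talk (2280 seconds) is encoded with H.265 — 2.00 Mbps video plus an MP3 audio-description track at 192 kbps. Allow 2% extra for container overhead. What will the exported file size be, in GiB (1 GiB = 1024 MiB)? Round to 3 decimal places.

Audio: 192 kbps = 0.192 Mbps.
Total bitrate: 2.00 + 0.192 = 2.192 Mbps.
Stream data: 2.192 Mbps × 2280 s = 4997.8 Mb.
With 2% container overhead: ×1.02.
5,098 Mb = 637,214,400 bytes ÷ 1,073,741,824 = 0.5935 GiB.

0.593 GiB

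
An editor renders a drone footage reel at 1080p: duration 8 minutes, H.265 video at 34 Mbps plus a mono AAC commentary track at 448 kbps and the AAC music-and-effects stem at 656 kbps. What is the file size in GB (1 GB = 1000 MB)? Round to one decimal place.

8 min = 480 s
Audio total: 448 + 656 = 1104 kbps = 1.104 Mbps.
Total bitrate: 34 + 1.104 = 35.104 Mbps.
Stream data: 35.104 Mbps × 480 s = 16849.9 Mb.
16,850 Mb ÷ 8 = 2,106 MB → 2.106 GB.

2.1 GB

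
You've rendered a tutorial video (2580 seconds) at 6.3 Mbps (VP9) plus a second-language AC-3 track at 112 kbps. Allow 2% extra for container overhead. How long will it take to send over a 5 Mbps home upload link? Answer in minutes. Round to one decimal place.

Audio: 112 kbps = 0.112 Mbps.
Total bitrate: 6.412 Mbps.
File: 6.412 Mbps × 2580 s = 16543.0 Mb.
With 2% container overhead: ×1.02. → 16873.8 Mb.
At 5 Mbps: 16873.8 / 5 = 3374.8 s ≈ 56.2 minutes.

56.2 minutes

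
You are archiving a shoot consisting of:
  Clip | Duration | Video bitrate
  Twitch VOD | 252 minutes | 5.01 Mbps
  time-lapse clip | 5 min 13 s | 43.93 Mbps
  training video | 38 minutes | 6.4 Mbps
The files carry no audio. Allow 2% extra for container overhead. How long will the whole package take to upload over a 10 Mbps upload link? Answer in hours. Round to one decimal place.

2.9 hours

Twitch VOD: 5.010 Mbps × 15120 s × 1.02 = 77266.2 Mb
time-lapse clip: 43.930 Mbps × 313 s × 1.02 = 14025.1 Mb
training video: 6.400 Mbps × 2280 s × 1.02 = 14883.8 Mb
Total: 106175.2 Mb = 13271.9 MB.
At 10 Mbps: 106175.2 / 10 = 10618 s ≈ 2.95 hours.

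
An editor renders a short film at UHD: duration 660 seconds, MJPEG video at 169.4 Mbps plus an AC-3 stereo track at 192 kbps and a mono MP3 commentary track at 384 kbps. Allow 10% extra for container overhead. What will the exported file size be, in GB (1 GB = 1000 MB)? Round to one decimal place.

15.4 GB

Audio total: 192 + 384 = 576 kbps = 0.576 Mbps.
Total bitrate: 169.4 + 0.576 = 169.976 Mbps.
Stream data: 169.976 Mbps × 660 s = 112184.2 Mb.
With 10% container overhead: ×1.10.
123,403 Mb ÷ 8 = 15,425 MB → 15.43 GB.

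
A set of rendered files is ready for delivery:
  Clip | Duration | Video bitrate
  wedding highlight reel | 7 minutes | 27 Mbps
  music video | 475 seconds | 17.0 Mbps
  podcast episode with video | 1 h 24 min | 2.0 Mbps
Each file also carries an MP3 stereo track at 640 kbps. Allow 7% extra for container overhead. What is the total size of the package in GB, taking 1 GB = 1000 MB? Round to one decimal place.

Audio: 640 kbps = 0.640 Mbps.
wedding highlight reel: 27.640 Mbps × 420 s × 1.07 = 12421.4 Mb
music video: 17.640 Mbps × 475 s × 1.07 = 8965.5 Mb
podcast episode with video: 2.640 Mbps × 5040 s × 1.07 = 14237.0 Mb
Total: 35623.9 Mb = 4453.0 MB.
= 4.453 GB.

4.5 GB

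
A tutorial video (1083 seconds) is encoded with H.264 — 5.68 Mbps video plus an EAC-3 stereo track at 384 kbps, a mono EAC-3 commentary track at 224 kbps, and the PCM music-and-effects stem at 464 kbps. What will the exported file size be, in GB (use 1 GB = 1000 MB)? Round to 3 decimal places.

Audio total: 384 + 224 + 464 = 1072 kbps = 1.072 Mbps.
Total bitrate: 5.68 + 1.072 = 6.752 Mbps.
Stream data: 6.752 Mbps × 1083 s = 7312.4 Mb.
7,312 Mb ÷ 8 = 914.1 MB → 0.9141 GB.

0.914 GB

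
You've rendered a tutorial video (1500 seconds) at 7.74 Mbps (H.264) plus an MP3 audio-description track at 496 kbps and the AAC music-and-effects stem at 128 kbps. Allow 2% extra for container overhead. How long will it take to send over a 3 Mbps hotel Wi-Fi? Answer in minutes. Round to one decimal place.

Audio total: 496 + 128 = 624 kbps = 0.624 Mbps.
Total bitrate: 8.364 Mbps.
File: 8.364 Mbps × 1500 s = 12546.0 Mb.
With 2% container overhead: ×1.02. → 12796.9 Mb.
At 3 Mbps: 12796.9 / 3 = 4265.6 s ≈ 71.1 minutes.

71.1 minutes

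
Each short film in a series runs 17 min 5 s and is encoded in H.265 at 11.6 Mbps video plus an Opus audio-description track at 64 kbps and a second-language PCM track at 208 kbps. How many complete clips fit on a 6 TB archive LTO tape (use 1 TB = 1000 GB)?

17 min 5 s = 1025 s
Audio total: 64 + 208 = 272 kbps = 0.272 Mbps.
Total bitrate: 11.872 Mbps.
Per item: 11.872 Mbps × 1025 s = 12,169 Mb = 1,521 MB.
Capacity: 6 TB = 48,000,000 Mb; 3944.51 items → 3944 complete.

3944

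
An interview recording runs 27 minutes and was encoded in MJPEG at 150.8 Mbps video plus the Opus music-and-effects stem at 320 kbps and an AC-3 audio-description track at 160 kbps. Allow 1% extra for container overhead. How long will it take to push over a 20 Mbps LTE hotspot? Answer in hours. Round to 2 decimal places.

27 min = 1620 s
Audio total: 320 + 160 = 480 kbps = 0.480 Mbps.
Total bitrate: 151.280 Mbps.
File: 151.280 Mbps × 1620 s = 245073.6 Mb.
With 1% container overhead: ×1.01. → 247524.3 Mb.
At 20 Mbps: 247524.3 / 20 = 12376.2 s ≈ 3.44 hours.

3.44 hours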